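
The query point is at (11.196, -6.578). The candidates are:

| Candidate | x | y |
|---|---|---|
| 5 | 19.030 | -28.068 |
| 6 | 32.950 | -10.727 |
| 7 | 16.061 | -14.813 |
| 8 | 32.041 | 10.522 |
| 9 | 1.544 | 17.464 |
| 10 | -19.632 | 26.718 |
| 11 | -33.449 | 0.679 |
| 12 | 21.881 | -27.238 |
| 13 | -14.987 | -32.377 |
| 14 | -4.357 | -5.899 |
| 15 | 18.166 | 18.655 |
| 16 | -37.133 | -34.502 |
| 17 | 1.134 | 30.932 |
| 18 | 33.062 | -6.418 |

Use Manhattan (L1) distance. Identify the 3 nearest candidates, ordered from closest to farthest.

Distances from (11.196, -6.578):
5: |7.834| + |-21.490| = 7.834 + 21.490 = 29.324
6: |21.754| + |-4.149| = 21.754 + 4.149 = 25.903
7: |4.865| + |-8.235| = 4.865 + 8.235 = 13.100
8: |20.845| + |17.100| = 20.845 + 17.100 = 37.945
9: |-9.652| + |24.042| = 9.652 + 24.042 = 33.694
10: |-30.828| + |33.296| = 30.828 + 33.296 = 64.124
11: |-44.645| + |7.257| = 44.645 + 7.257 = 51.902
12: |10.685| + |-20.660| = 10.685 + 20.660 = 31.345
13: |-26.183| + |-25.799| = 26.183 + 25.799 = 51.982
14: |-15.553| + |0.679| = 15.553 + 0.679 = 16.232
15: |6.970| + |25.233| = 6.970 + 25.233 = 32.203
16: |-48.329| + |-27.924| = 48.329 + 27.924 = 76.253
17: |-10.062| + |37.510| = 10.062 + 37.510 = 47.572
18: |21.866| + |0.160| = 21.866 + 0.160 = 22.026
Sorted: 7 (13.100) < 14 (16.232) < 18 (22.026) < 6 (25.903) < 5 (29.324) < …

7, 14, 18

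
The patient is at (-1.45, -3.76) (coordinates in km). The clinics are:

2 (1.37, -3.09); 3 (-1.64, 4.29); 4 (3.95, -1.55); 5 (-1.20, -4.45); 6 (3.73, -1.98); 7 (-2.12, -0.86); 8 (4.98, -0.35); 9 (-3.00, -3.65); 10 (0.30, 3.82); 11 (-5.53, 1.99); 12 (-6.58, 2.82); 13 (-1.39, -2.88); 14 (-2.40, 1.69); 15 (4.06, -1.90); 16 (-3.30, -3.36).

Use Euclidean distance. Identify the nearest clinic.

5

Distances from (-1.45, -3.76):
2: √((2.82)² + (0.67)²) = √(7.9524 + 0.4489) = 2.90 km
3: √((-0.19)² + (8.05)²) = √(0.0361 + 64.8025) = 8.05 km
4: √((5.40)² + (2.21)²) = √(29.1600 + 4.8841) = 5.83 km
5: √((0.25)² + (-0.69)²) = √(0.0625 + 0.4761) = 0.73 km
6: √((5.18)² + (1.78)²) = √(26.8324 + 3.1684) = 5.48 km
7: √((-0.67)² + (2.90)²) = √(0.4489 + 8.4100) = 2.98 km
8: √((6.43)² + (3.41)²) = √(41.3449 + 11.6281) = 7.28 km
9: √((-1.55)² + (0.11)²) = √(2.4025 + 0.0121) = 1.55 km
10: √((1.75)² + (7.58)²) = √(3.0625 + 57.4564) = 7.78 km
11: √((-4.08)² + (5.75)²) = √(16.6464 + 33.0625) = 7.05 km
12: √((-5.13)² + (6.58)²) = √(26.3169 + 43.2964) = 8.34 km
13: √((0.06)² + (0.88)²) = √(0.0036 + 0.7744) = 0.88 km
14: √((-0.95)² + (5.45)²) = √(0.9025 + 29.7025) = 5.53 km
15: √((5.51)² + (1.86)²) = √(30.3601 + 3.4596) = 5.82 km
16: √((-1.85)² + (0.40)²) = √(3.4225 + 0.1600) = 1.89 km
Minimum: 5 at 0.73 km.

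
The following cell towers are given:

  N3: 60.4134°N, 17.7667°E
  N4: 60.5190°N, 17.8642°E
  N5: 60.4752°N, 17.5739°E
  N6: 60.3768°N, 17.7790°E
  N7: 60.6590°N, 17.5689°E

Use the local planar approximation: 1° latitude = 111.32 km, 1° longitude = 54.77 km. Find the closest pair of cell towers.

Pairwise distances:
N3–N4: 12.9115 km
N3–N5: 12.6030 km
N3–N6: 4.1296 km
N3–N7: 29.4083 km
N4–N5: 16.6305 km
N4–N6: 16.5032 km
N4–N7: 22.4604 km
N5–N6: 15.6900 km
N5–N7: 20.4624 km
N6–N7: 33.4557 km
Closest pair: N3–N6 at 4.1296 km.

N3 and N6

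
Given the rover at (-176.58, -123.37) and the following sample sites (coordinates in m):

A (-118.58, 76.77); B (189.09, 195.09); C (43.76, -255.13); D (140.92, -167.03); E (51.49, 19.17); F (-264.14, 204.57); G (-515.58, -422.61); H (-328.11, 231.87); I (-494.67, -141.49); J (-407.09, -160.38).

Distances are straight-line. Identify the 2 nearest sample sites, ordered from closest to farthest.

Distances from (-176.58, -123.37):
A: √((58.00)² + (200.14)²) = √(3364.0000 + 40056.0196) = 208.37 m
B: √((365.67)² + (318.46)²) = √(133714.5489 + 101416.7716) = 484.90 m
C: √((220.34)² + (-131.76)²) = √(48549.7156 + 17360.6976) = 256.73 m
D: √((317.50)² + (-43.66)²) = √(100806.2500 + 1906.1956) = 320.49 m
E: √((228.07)² + (142.54)²) = √(52015.9249 + 20317.6516) = 268.95 m
F: √((-87.56)² + (327.94)²) = √(7666.7536 + 107544.6436) = 339.43 m
G: √((-339.00)² + (-299.24)²) = √(114921.0000 + 89544.5776) = 452.18 m
H: √((-151.53)² + (355.24)²) = √(22961.3409 + 126195.4576) = 386.21 m
I: √((-318.09)² + (-18.12)²) = √(101181.2481 + 328.3344) = 318.61 m
J: √((-230.51)² + (-37.01)²) = √(53134.8601 + 1369.7401) = 233.46 m
Sorted: A (208.37 m) < J (233.46 m) < C (256.73 m) < E (268.95 m) < …

A, J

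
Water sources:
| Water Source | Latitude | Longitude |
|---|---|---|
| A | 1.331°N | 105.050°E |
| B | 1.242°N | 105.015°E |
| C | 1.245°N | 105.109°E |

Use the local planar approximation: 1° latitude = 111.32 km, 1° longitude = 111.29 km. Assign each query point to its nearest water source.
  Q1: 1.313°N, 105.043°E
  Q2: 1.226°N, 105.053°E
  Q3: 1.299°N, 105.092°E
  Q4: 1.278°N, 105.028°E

Q1→A; Q2→B; Q3→A; Q4→B

Q1 at 1.313°N, 105.043°E:
  A: √((0.018·111.32)² + (0.007·111.29)²) = √(4.01505 + 0.60689) = 2.150 km
  B: √((-0.071·111.32)² + (-0.028·111.29)²) = √(62.46879 + 9.71020) = 8.496 km
  C: √((-0.068·111.32)² + (0.066·111.29)²) = √(57.30127 + 53.95108) = 10.548 km
  → nearest: A (2.150 km)
Q2 at 1.226°N, 105.053°E:
  A: √((0.105·111.32)² + (-0.003·111.29)²) = √(136.62337 + 0.11147) = 11.693 km
  B: √((0.016·111.32)² + (-0.038·111.29)²) = √(3.17239 + 17.88461) = 4.589 km
  C: √((0.019·111.32)² + (0.056·111.29)²) = √(4.47356 + 38.84082) = 6.581 km
  → nearest: B (4.589 km)
Q3 at 1.299°N, 105.092°E:
  A: √((0.032·111.32)² + (-0.042·111.29)²) = √(12.68955 + 21.84796) = 5.877 km
  B: √((-0.057·111.32)² + (-0.077·111.29)²) = √(40.26207 + 73.43342) = 10.663 km
  C: √((-0.054·111.32)² + (0.017·111.29)²) = √(36.13549 + 3.57940) = 6.302 km
  → nearest: A (5.877 km)
Q4 at 1.278°N, 105.028°E:
  A: √((0.053·111.32)² + (0.022·111.29)²) = √(34.80953 + 5.99456) = 6.388 km
  B: √((-0.036·111.32)² + (-0.013·111.29)²) = √(16.06022 + 2.09314) = 4.261 km
  C: √((-0.033·111.32)² + (0.081·111.29)²) = √(13.49504 + 81.26103) = 9.734 km
  → nearest: B (4.261 km)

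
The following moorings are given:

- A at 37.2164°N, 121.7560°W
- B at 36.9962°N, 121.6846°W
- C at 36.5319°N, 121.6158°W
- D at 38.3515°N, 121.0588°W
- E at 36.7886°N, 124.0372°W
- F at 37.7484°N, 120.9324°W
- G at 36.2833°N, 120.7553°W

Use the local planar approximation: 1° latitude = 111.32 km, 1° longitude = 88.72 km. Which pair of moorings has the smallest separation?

A and B

Pairwise distances:
A–B: 25.3179 km
A–C: 77.2071 km
A–D: 140.6869 km
A–E: 207.9155 km
A–F: 94.0557 km
A–G: 136.6448 km
B–C: 52.0451 km
B–D: 160.7636 km
B–E: 209.9982 km
B–F: 107.0753 km
B–G: 114.4360 km
C–D: 208.4988 km
C–E: 216.7188 km
C–F: 148.3743 km
C–G: 81.2047 km
D–E: 316.3771 km
D–F: 68.0672 km
D–G: 231.8013 km
E–F: 295.4537 km
E–G: 296.5538 km
F–G: 163.8500 km
Closest pair: A–B at 25.3179 km.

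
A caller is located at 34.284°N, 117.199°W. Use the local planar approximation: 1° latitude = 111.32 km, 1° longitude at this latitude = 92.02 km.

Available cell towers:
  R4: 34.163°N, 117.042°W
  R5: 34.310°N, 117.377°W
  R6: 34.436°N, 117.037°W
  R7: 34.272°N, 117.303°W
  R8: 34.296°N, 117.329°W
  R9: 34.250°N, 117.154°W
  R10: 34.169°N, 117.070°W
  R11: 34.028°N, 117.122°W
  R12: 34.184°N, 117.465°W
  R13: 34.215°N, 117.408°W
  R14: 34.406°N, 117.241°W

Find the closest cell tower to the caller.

R9

Distances from 34.284°N, 117.199°W:
R4: √((-0.121·111.32)² + (0.157·92.02)²) = √(181.43336 + 208.71985) = 19.752 km
R5: √((0.026·111.32)² + (-0.178·92.02)²) = √(8.37709 + 268.28999) = 16.633 km
R6: √((0.152·111.32)² + (0.162·92.02)²) = √(286.30806 + 222.22580) = 22.551 km
R7: √((-0.012·111.32)² + (-0.104·92.02)²) = √(1.78447 + 91.58643) = 9.663 km
R8: √((0.012·111.32)² + (-0.130·92.02)²) = √(1.78447 + 143.10380) = 12.037 km
R9: √((-0.034·111.32)² + (0.045·92.02)²) = √(14.32532 + 17.14705) = 5.610 km
R10: √((-0.115·111.32)² + (0.129·92.02)²) = √(163.88608 + 140.91067) = 17.458 km
R11: √((-0.256·111.32)² + (0.077·92.02)²) = √(812.13144 + 50.20488) = 29.366 km
R12: √((-0.100·111.32)² + (-0.266·92.02)²) = √(123.92142 + 599.13919) = 26.890 km
R13: √((-0.069·111.32)² + (-0.209·92.02)²) = √(58.99899 + 369.87675) = 20.709 km
R14: √((0.122·111.32)² + (-0.042·92.02)²) = √(184.44465 + 14.93699) = 14.120 km
Minimum: R9 at 5.610 km.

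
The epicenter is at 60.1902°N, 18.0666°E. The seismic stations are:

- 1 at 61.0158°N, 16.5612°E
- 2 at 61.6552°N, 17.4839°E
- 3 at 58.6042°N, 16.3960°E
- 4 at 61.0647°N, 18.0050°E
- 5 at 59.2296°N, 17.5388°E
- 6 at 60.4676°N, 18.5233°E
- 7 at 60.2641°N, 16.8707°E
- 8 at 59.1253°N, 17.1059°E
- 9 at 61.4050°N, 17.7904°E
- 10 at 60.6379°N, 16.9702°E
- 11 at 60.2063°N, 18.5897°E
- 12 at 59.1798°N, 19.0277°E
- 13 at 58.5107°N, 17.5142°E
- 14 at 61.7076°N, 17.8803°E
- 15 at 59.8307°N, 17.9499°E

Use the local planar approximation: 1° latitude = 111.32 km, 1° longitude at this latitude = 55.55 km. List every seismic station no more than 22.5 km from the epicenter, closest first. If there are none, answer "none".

Distances from 60.1902°N, 18.0666°E:
1: 124.2570 km
2: 166.2651 km
3: 199.4576 km
4: 97.4095 km
5: 110.8806 km
6: 39.9651 km
7: 66.9397 km
8: 130.0033 km
9: 136.0991 km
10: 78.6972 km
11: 29.1134 km
12: 124.5056 km
13: 189.4634 km
14: 169.2337 km
15: 40.5412 km
Threshold 22.5 km: none within range.

none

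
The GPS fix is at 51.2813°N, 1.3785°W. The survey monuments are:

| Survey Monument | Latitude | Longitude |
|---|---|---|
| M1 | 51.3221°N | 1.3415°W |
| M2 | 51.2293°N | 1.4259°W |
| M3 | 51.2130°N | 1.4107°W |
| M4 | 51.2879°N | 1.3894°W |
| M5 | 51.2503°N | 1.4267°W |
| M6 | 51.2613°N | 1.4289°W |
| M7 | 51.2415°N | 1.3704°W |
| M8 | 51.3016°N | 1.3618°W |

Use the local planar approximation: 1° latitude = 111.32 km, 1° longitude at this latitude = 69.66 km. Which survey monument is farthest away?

Distances from 51.2813°N, 1.3785°W:
M1: 5.2222 km
M2: 6.6641 km
M3: 7.9271 km
M4: 1.0566 km
M5: 4.8148 km
M6: 4.1573 km
M7: 4.4663 km
M8: 2.5417 km
Maximum: M3 at 7.9271 km.

M3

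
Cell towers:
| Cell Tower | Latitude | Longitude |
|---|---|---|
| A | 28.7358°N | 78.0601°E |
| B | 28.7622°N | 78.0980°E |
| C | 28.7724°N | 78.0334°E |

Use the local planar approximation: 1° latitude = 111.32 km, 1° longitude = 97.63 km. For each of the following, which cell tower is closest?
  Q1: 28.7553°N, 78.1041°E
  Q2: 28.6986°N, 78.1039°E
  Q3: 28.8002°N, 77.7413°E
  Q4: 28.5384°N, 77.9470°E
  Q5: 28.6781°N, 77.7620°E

Q1 at 28.7553°N, 78.1041°E:
  A: √((-0.0195·111.32)² + (-0.0440·97.63)²) = √(4.712112 + 18.453210) = 4.8130 km
  B: √((0.0069·111.32)² + (-0.0061·97.63)²) = √(0.589990 + 0.354671) = 0.9719 km
  C: √((0.0171·111.32)² + (-0.0707·97.63)²) = √(3.623586 + 47.643692) = 7.1601 km
  → nearest: B (0.9719 km)
Q2 at 28.6986°N, 78.1039°E:
  A: √((0.0372·111.32)² + (-0.0438·97.63)²) = √(17.148742 + 18.285835) = 5.9527 km
  B: √((0.0636·111.32)² + (-0.0059·97.63)²) = √(50.125720 + 0.331796) = 7.1033 km
  C: √((0.0738·111.32)² + (-0.0705·97.63)²) = √(67.493060 + 47.374519) = 10.7176 km
  → nearest: A (5.9527 km)
Q3 at 28.8002°N, 77.7413°E:
  A: √((-0.0644·111.32)² + (0.3188·97.63)²) = √(51.394676 + 968.731014) = 31.9394 km
  B: √((-0.0380·111.32)² + (0.3567·97.63)²) = √(17.894254 + 1212.754228) = 35.0806 km
  C: √((-0.0278·111.32)² + (0.2921·97.63)²) = √(9.577143 + 813.260525) = 28.6851 km
  → nearest: C (28.6851 km)
Q4 at 28.5384°N, 77.9470°E:
  A: √((0.1974·111.32)² + (0.1131·97.63)²) = √(482.881639 + 121.924726) = 24.5928 km
  B: √((0.2238·111.32)² + (0.1510·97.63)²) = √(620.678297 + 217.330397) = 28.9484 km
  C: √((0.2340·111.32)² + (0.0864·97.63)²) = √(678.544149 + 71.153139) = 27.3806 km
  → nearest: A (24.5928 km)
Q5 at 28.6781°N, 77.7620°E:
  A: √((0.0577·111.32)² + (0.2981·97.63)²) = √(41.257036 + 847.013887) = 29.8039 km
  B: √((0.0841·111.32)² + (0.3360·97.63)²) = √(87.647269 + 1076.081422) = 34.1135 km
  C: √((0.0943·111.32)² + (0.2714·97.63)²) = √(110.197002 + 702.079456) = 28.5005 km
  → nearest: C (28.5005 km)

Q1→B; Q2→A; Q3→C; Q4→A; Q5→C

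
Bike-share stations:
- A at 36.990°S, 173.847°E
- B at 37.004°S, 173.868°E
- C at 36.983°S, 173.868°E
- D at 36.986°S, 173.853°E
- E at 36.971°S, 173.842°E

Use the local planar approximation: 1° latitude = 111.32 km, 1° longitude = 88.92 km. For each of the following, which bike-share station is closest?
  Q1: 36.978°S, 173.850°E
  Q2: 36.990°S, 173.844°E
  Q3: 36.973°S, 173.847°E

Q1 at 36.978°S, 173.850°E:
  A: √((-0.012·111.32)² + (-0.003·88.92)²) = √(1.78447 + 0.07116) = 1.362 km
  B: √((-0.026·111.32)² + (0.018·88.92)²) = √(8.37709 + 2.56179) = 3.307 km
  C: √((-0.005·111.32)² + (0.018·88.92)²) = √(0.30980 + 2.56179) = 1.695 km
  D: √((-0.008·111.32)² + (0.003·88.92)²) = √(0.79310 + 0.07116) = 0.930 km
  E: √((0.007·111.32)² + (-0.008·88.92)²) = √(0.60721 + 0.50603) = 1.055 km
  → nearest: D (0.930 km)
Q2 at 36.990°S, 173.844°E:
  A: √((0.000·111.32)² + (0.003·88.92)²) = √(0.00000 + 0.07116) = 0.267 km
  B: √((-0.014·111.32)² + (0.024·88.92)²) = √(2.42886 + 4.55430) = 2.643 km
  C: √((0.007·111.32)² + (0.024·88.92)²) = √(0.60721 + 4.55430) = 2.272 km
  D: √((0.004·111.32)² + (0.009·88.92)²) = √(0.19827 + 0.64045) = 0.916 km
  E: √((0.019·111.32)² + (-0.002·88.92)²) = √(4.47356 + 0.03163) = 2.123 km
  → nearest: A (0.267 km)
Q3 at 36.973°S, 173.847°E:
  A: √((-0.017·111.32)² + (0.000·88.92)²) = √(3.58133 + 0.00000) = 1.892 km
  B: √((-0.031·111.32)² + (0.021·88.92)²) = √(11.90885 + 3.48688) = 3.924 km
  C: √((-0.010·111.32)² + (0.021·88.92)²) = √(1.23921 + 3.48688) = 2.174 km
  D: √((-0.013·111.32)² + (0.006·88.92)²) = √(2.09427 + 0.28464) = 1.542 km
  E: √((0.002·111.32)² + (-0.005·88.92)²) = √(0.04957 + 0.19767) = 0.497 km
  → nearest: E (0.497 km)

Q1→D; Q2→A; Q3→E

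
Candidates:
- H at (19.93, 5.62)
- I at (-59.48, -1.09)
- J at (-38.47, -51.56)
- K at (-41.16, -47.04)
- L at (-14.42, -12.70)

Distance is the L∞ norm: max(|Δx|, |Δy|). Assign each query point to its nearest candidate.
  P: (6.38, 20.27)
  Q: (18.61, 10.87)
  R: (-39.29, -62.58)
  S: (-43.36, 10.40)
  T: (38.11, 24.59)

P at (6.38, 20.27):
  H: 14.65
  I: 65.86
  J: 71.83
  K: 67.31
  L: 32.97
  → nearest: H (14.65)
Q at (18.61, 10.87):
  H: 5.25
  I: 78.09
  J: 62.43
  K: 59.77
  L: 33.03
  → nearest: H (5.25)
R at (-39.29, -62.58):
  H: 68.20
  I: 61.49
  J: 11.02
  K: 15.54
  L: 49.88
  → nearest: J (11.02)
S at (-43.36, 10.40):
  H: 63.29
  I: 16.12
  J: 61.96
  K: 57.44
  L: 28.94
  → nearest: I (16.12)
T at (38.11, 24.59):
  H: 18.97
  I: 97.59
  J: 76.58
  K: 79.27
  L: 52.53
  → nearest: H (18.97)

P→H; Q→H; R→J; S→I; T→H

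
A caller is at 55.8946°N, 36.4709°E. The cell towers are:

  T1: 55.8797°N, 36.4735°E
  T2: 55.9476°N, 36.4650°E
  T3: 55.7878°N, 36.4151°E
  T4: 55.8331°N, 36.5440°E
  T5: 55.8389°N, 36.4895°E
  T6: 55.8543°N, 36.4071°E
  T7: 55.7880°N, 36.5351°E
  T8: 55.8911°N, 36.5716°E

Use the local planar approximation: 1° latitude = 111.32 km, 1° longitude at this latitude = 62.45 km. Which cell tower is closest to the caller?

Distances from 55.8946°N, 36.4709°E:
T1: 1.6666 km
T2: 5.9115 km
T3: 12.3891 km
T4: 8.2286 km
T5: 6.3084 km
T6: 6.0001 km
T7: 12.5257 km
T8: 6.3008 km
Minimum: T1 at 1.6666 km.

T1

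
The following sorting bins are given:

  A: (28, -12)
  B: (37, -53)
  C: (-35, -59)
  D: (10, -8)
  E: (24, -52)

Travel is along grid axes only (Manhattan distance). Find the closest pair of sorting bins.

B and E

Pairwise distances:
A–B: |9| + |-41| = 9 + 41 = 50
A–C: |-63| + |-47| = 63 + 47 = 110
A–D: |-18| + |4| = 18 + 4 = 22
A–E: |-4| + |-40| = 4 + 40 = 44
B–C: |-72| + |-6| = 72 + 6 = 78
B–D: |-27| + |45| = 27 + 45 = 72
B–E: |-13| + |1| = 13 + 1 = 14
C–D: |45| + |51| = 45 + 51 = 96
C–E: |59| + |7| = 59 + 7 = 66
D–E: |14| + |-44| = 14 + 44 = 58
Closest pair: B–E at 14.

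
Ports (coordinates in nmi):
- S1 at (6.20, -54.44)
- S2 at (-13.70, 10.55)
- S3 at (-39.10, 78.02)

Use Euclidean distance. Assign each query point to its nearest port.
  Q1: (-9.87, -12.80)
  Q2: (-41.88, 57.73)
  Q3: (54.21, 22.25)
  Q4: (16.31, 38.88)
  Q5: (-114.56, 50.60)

Q1→S2; Q2→S3; Q3→S2; Q4→S2; Q5→S3

Q1 at (-9.87, -12.80):
  S1: √((16.07)² + (-41.64)²) = √(258.2449 + 1733.8896) = 44.63 nmi
  S2: √((-3.83)² + (23.35)²) = √(14.6689 + 545.2225) = 23.66 nmi
  S3: √((-29.23)² + (90.82)²) = √(854.3929 + 8248.2724) = 95.41 nmi
  → nearest: S2 (23.66 nmi)
Q2 at (-41.88, 57.73):
  S1: √((48.08)² + (-112.17)²) = √(2311.6864 + 12582.1089) = 122.04 nmi
  S2: √((28.18)² + (-47.18)²) = √(794.1124 + 2225.9524) = 54.96 nmi
  S3: √((2.78)² + (20.29)²) = √(7.7284 + 411.6841) = 20.48 nmi
  → nearest: S3 (20.48 nmi)
Q3 at (54.21, 22.25):
  S1: √((-48.01)² + (-76.69)²) = √(2304.9601 + 5881.3561) = 90.48 nmi
  S2: √((-67.91)² + (-11.70)²) = √(4611.7681 + 136.8900) = 68.91 nmi
  S3: √((-93.31)² + (55.77)²) = √(8706.7561 + 3110.2929) = 108.71 nmi
  → nearest: S2 (68.91 nmi)
Q4 at (16.31, 38.88):
  S1: √((-10.11)² + (-93.32)²) = √(102.2121 + 8708.6224) = 93.87 nmi
  S2: √((-30.01)² + (-28.33)²) = √(900.6001 + 802.5889) = 41.27 nmi
  S3: √((-55.41)² + (39.14)²) = √(3070.2681 + 1531.9396) = 67.84 nmi
  → nearest: S2 (41.27 nmi)
Q5 at (-114.56, 50.60):
  S1: √((120.76)² + (-105.04)²) = √(14582.9776 + 11033.4016) = 160.05 nmi
  S2: √((100.86)² + (-40.05)²) = √(10172.7396 + 1604.0025) = 108.52 nmi
  S3: √((75.46)² + (27.42)²) = √(5694.2116 + 751.8564) = 80.29 nmi
  → nearest: S3 (80.29 nmi)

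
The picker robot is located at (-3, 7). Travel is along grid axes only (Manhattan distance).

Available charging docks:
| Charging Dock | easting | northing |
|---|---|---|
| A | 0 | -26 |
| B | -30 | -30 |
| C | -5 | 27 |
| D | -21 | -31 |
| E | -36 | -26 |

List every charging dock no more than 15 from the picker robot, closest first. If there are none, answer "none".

Distances from (-3, 7):
A: |3| + |-33| = 3 + 33 = 36
B: |-27| + |-37| = 27 + 37 = 64
C: |-2| + |20| = 2 + 20 = 22
D: |-18| + |-38| = 18 + 38 = 56
E: |-33| + |-33| = 33 + 33 = 66
Threshold 15: none within range.

none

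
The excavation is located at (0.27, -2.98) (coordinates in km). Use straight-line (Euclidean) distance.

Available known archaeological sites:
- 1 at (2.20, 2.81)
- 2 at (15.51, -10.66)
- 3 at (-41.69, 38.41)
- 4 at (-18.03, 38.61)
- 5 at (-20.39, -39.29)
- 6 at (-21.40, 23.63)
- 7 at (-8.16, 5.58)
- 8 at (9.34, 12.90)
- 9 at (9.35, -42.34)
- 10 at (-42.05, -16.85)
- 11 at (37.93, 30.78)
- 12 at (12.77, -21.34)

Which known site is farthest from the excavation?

3

Distances from (0.27, -2.98):
1: √((1.93)² + (5.79)²) = √(3.7249 + 33.5241) = 6.10 km
2: √((15.24)² + (-7.68)²) = √(232.2576 + 58.9824) = 17.07 km
3: √((-41.96)² + (41.39)²) = √(1760.6416 + 1713.1321) = 58.94 km
4: √((-18.30)² + (41.59)²) = √(334.8900 + 1729.7281) = 45.44 km
5: √((-20.66)² + (-36.31)²) = √(426.8356 + 1318.4161) = 41.78 km
6: √((-21.67)² + (26.61)²) = √(469.5889 + 708.0921) = 34.32 km
7: √((-8.43)² + (8.56)²) = √(71.0649 + 73.2736) = 12.01 km
8: √((9.07)² + (15.88)²) = √(82.2649 + 252.1744) = 18.29 km
9: √((9.08)² + (-39.36)²) = √(82.4464 + 1549.2096) = 40.39 km
10: √((-42.32)² + (-13.87)²) = √(1790.9824 + 192.3769) = 44.53 km
11: √((37.66)² + (33.76)²) = √(1418.2756 + 1139.7376) = 50.58 km
12: √((12.50)² + (-18.36)²) = √(156.2500 + 337.0896) = 22.21 km
Maximum: 3 at 58.94 km.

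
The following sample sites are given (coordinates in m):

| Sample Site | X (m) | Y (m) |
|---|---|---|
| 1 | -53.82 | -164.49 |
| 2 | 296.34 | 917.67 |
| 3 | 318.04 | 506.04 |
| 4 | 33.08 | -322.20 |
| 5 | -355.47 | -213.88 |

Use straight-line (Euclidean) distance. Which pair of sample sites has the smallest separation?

Pairwise distances:
1–4: 180.07 m
1–5: 305.67 m
4–5: 403.37 m
2–3: 412.20 m
1–3: 766.74 m
3–4: 875.89 m
3–5: 985.85 m
1–2: 1137.40 m
2–4: 1267.51 m
2–5: 1305.86 m
Closest pair: 1–4 at 180.07 m.

1 and 4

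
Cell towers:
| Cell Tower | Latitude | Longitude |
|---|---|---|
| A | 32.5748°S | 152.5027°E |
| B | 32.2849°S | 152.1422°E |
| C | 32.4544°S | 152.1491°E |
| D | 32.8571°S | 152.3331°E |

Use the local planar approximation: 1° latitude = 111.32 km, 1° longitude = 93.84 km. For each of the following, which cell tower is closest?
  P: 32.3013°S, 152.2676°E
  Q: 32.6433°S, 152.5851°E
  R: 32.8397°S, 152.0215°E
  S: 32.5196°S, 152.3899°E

P at 32.3013°S, 152.2676°E:
  A: 37.5990 km
  B: 11.9083 km
  C: 20.3500 km
  D: 62.1762 km
  → nearest: B (11.9083 km)
Q at 32.6433°S, 152.5851°E:
  A: 10.8599 km
  B: 57.6121 km
  C: 46.0018 km
  D: 33.5509 km
  → nearest: A (10.8599 km)
R at 32.8397°S, 152.0215°E:
  A: 53.9317 km
  B: 62.7904 km
  C: 44.5316 km
  D: 29.3046 km
  → nearest: D (29.3046 km)
S at 32.5196°S, 152.3899°E:
  A: 12.2395 km
  B: 34.9700 km
  C: 23.7337 km
  D: 37.9467 km
  → nearest: A (12.2395 km)

P→B; Q→A; R→D; S→A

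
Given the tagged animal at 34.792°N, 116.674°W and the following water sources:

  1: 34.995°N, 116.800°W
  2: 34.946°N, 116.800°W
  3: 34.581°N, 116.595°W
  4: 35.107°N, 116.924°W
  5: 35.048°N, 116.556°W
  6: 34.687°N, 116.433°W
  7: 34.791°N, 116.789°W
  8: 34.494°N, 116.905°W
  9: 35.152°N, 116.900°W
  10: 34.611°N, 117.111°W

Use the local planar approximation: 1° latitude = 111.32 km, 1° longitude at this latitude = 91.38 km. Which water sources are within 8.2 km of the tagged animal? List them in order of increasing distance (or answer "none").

none

Distances from 34.792°N, 116.674°W:
1: √((0.203·111.32)² + (-0.126·91.38)²) = √(510.66780 + 132.56943) = 25.362 km
2: √((0.154·111.32)² + (-0.126·91.38)²) = √(293.89205 + 132.56943) = 20.651 km
3: √((-0.211·111.32)² + (0.079·91.38)²) = √(551.71057 + 52.11425) = 24.573 km
4: √((0.315·111.32)² + (-0.250·91.38)²) = √(1229.61033 + 521.89402) = 41.851 km
5: √((0.256·111.32)² + (0.118·91.38)²) = √(812.13144 + 116.26964) = 30.470 km
6: √((-0.105·111.32)² + (0.241·91.38)²) = √(136.62337 + 484.99403) = 24.932 km
7: √((-0.001·111.32)² + (-0.115·91.38)²) = √(0.01239 + 110.43278) = 10.509 km
8: √((-0.298·111.32)² + (-0.231·91.38)²) = √(1100.47181 + 445.58059) = 39.320 km
9: √((0.360·111.32)² + (-0.226·91.38)²) = √(1606.02166 + 426.50015) = 45.083 km
10: √((-0.181·111.32)² + (-0.437·91.38)²) = √(405.97898 + 1594.64928) = 44.728 km
Threshold 8.2 km: none within range.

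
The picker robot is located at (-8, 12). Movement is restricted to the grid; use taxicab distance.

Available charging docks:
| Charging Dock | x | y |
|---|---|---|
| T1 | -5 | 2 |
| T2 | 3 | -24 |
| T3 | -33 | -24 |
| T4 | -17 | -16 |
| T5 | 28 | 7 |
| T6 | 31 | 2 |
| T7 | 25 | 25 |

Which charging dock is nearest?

T1

Distances from (-8, 12):
T1: 13
T2: 47
T3: 61
T4: 37
T5: 41
T6: 49
T7: 46
Minimum: T1 at 13.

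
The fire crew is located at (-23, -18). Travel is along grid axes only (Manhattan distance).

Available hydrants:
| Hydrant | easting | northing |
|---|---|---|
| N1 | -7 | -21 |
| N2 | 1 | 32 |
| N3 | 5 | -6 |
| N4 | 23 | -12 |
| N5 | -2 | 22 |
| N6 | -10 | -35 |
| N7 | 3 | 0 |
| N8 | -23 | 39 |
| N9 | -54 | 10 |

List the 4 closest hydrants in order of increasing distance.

N1, N6, N3, N7

Distances from (-23, -18):
N1: 19
N2: 74
N3: 40
N4: 52
N5: 61
N6: 30
N7: 44
N8: 57
N9: 59
Sorted: N1 (19) < N6 (30) < N3 (40) < N7 (44) < N4 (52) < N8 (57) < …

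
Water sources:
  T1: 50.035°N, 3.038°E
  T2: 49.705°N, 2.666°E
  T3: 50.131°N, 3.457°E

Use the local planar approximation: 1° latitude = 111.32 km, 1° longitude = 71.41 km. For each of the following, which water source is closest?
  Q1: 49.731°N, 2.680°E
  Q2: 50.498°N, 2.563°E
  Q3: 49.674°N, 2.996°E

Q1 at 49.731°N, 2.680°E:
  T1: 42.412 km
  T2: 3.062 km
  T3: 71.143 km
  → nearest: T2 (3.062 km)
Q2 at 50.498°N, 2.563°E:
  T1: 61.701 km
  T2: 88.583 km
  T3: 75.794 km
  → nearest: T1 (61.701 km)
Q3 at 49.674°N, 2.996°E:
  T1: 40.298 km
  T2: 23.817 km
  T3: 60.595 km
  → nearest: T2 (23.817 km)

Q1→T2; Q2→T1; Q3→T2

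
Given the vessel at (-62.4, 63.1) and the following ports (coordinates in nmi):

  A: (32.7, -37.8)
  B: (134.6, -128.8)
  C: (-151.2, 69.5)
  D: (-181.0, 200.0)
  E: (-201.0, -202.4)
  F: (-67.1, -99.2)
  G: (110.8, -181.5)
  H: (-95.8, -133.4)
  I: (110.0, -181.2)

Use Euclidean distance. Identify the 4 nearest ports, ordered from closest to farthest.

C, A, F, D

Distances from (-62.4, 63.1):
A: 138.7 nmi
B: 275.0 nmi
C: 89.0 nmi
D: 181.1 nmi
E: 299.5 nmi
F: 162.4 nmi
G: 299.7 nmi
H: 199.3 nmi
I: 299.0 nmi
Sorted: C (89.0 nmi) < A (138.7 nmi) < F (162.4 nmi) < D (181.1 nmi) < H (199.3 nmi) < B (275.0 nmi) < …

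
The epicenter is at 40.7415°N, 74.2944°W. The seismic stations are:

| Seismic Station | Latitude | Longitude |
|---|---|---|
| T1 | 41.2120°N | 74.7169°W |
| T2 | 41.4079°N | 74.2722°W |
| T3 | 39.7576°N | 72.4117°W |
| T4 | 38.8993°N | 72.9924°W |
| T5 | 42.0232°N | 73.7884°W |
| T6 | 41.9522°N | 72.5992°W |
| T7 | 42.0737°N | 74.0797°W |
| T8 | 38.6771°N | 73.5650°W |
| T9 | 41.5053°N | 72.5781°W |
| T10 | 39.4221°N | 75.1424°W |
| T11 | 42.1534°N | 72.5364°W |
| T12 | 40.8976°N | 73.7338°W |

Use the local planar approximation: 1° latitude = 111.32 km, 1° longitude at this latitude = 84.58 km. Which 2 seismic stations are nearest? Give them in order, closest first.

T12, T1

Distances from 40.7415°N, 74.2944°W:
T1: 63.4054 km
T2: 74.2074 km
T3: 193.2700 km
T4: 232.7710 km
T5: 148.9593 km
T6: 196.7795 km
T7: 149.4082 km
T8: 237.9457 km
T9: 168.2327 km
T10: 163.4526 km
T11: 216.3619 km
T12: 50.4995 km
Sorted: T12 (50.4995 km) < T1 (63.4054 km) < T2 (74.2074 km) < T5 (148.9593 km) < …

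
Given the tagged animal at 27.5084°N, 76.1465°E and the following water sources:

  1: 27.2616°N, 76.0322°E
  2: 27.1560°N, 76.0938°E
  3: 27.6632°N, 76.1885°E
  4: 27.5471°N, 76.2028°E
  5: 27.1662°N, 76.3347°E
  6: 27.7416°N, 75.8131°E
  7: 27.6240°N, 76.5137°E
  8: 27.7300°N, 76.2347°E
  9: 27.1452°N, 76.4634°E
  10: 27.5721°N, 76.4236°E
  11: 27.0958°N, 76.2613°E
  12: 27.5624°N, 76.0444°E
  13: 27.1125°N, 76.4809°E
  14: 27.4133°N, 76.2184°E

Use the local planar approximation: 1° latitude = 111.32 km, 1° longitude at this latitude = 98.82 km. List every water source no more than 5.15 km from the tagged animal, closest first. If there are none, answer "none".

Distances from 27.5084°N, 76.1465°E:
1: 29.7050 km
2: 39.5733 km
3: 17.7251 km
4: 7.0365 km
5: 42.3912 km
6: 41.9451 km
7: 38.5010 km
8: 26.1630 km
9: 51.1409 km
10: 28.2863 km
11: 47.3109 km
12: 11.7445 km
13: 55.0845 km
14: 12.7498 km
Threshold 5.15 km: none within range.

none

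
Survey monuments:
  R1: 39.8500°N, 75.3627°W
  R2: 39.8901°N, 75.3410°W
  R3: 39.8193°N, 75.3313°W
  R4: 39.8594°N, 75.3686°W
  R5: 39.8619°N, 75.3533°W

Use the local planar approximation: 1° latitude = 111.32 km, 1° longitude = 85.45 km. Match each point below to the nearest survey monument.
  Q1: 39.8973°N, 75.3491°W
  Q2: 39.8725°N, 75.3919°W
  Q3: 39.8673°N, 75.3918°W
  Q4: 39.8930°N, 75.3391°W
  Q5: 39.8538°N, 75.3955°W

Q1 at 39.8973°N, 75.3491°W:
  R1: √((-0.0473·111.32)² + (-0.0136·85.45)²) = √(27.724816 + 1.350523) = 5.3922 km
  R2: √((-0.0072·111.32)² + (0.0081·85.45)²) = √(0.642409 + 0.479065) = 1.0590 km
  R3: √((-0.0780·111.32)² + (0.0178·85.45)²) = √(75.393794 + 2.313471) = 8.8152 km
  R4: √((-0.0379·111.32)² + (-0.0195·85.45)²) = √(17.800197 + 2.776472) = 4.5362 km
  R5: √((-0.0354·111.32)² + (-0.0042·85.45)²) = √(15.529337 + 0.128802) = 3.9570 km
  → nearest: R2 (1.0590 km)
Q2 at 39.8725°N, 75.3919°W:
  R1: √((-0.0225·111.32)² + (0.0292·85.45)²) = √(6.273522 + 6.225724) = 3.5354 km
  R2: √((0.0176·111.32)² + (0.0509·85.45)²) = √(3.838590 + 18.917324) = 4.7703 km
  R3: √((-0.0532·111.32)² + (0.0606·85.45)²) = √(35.072737 + 26.814480) = 7.8668 km
  R4: √((-0.0131·111.32)² + (0.0233·85.45)²) = √(2.126616 + 3.964021) = 2.4679 km
  R5: √((-0.0106·111.32)² + (0.0386·85.45)²) = √(1.392381 + 10.879245) = 3.5031 km
  → nearest: R4 (2.4679 km)
Q3 at 39.8673°N, 75.3918°W:
  R1: √((-0.0173·111.32)² + (0.0291·85.45)²) = √(3.708844 + 6.183155) = 3.1452 km
  R2: √((0.0228·111.32)² + (0.0508·85.45)²) = √(6.441931 + 18.843066) = 5.0284 km
  R3: √((-0.0480·111.32)² + (0.0605·85.45)²) = √(28.551496 + 26.726057) = 7.4349 km
  R4: √((-0.0079·111.32)² + (0.0232·85.45)²) = √(0.773394 + 3.930068) = 2.1687 km
  R5: √((-0.0054·111.32)² + (0.0385·85.45)²) = √(0.361355 + 10.822949) = 3.3443 km
  → nearest: R4 (2.1687 km)
Q4 at 39.8930°N, 75.3391°W:
  R1: √((-0.0430·111.32)² + (-0.0236·85.45)²) = √(22.913071 + 4.066756) = 5.1942 km
  R2: √((-0.0029·111.32)² + (-0.0019·85.45)²) = √(0.104218 + 0.026359) = 0.3614 km
  R3: √((-0.0737·111.32)² + (0.0078·85.45)²) = √(67.310276 + 0.444236) = 8.2313 km
  R4: √((-0.0336·111.32)² + (-0.0295·85.45)²) = √(13.990233 + 6.354307) = 4.5105 km
  R5: √((-0.0311·111.32)² + (-0.0142·85.45)²) = √(11.985804 + 1.472315) = 3.6685 km
  → nearest: R2 (0.3614 km)
Q5 at 39.8538°N, 75.3955°W:
  R1: √((-0.0038·111.32)² + (0.0328·85.45)²) = √(0.178943 + 7.855464) = 2.8345 km
  R2: √((0.0363·111.32)² + (0.0545·85.45)²) = √(16.329002 + 21.687882) = 6.1658 km
  R3: √((-0.0345·111.32)² + (0.0642·85.45)²) = √(14.749747 + 30.094989) = 6.6966 km
  R4: √((0.0056·111.32)² + (0.0269·85.45)²) = √(0.388618 + 5.283585) = 2.3816 km
  R5: √((0.0081·111.32)² + (0.0422·85.45)²) = √(0.813048 + 13.003164) = 3.7170 km
  → nearest: R4 (2.3816 km)

Q1→R2; Q2→R4; Q3→R4; Q4→R2; Q5→R4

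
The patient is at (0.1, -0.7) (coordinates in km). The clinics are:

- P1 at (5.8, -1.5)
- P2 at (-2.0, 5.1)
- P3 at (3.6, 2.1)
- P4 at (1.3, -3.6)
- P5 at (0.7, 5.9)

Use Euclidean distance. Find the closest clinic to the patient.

Distances from (0.1, -0.7):
P1: 5.8 km
P2: 6.2 km
P3: 4.5 km
P4: 3.1 km
P5: 6.6 km
Minimum: P4 at 3.1 km.

P4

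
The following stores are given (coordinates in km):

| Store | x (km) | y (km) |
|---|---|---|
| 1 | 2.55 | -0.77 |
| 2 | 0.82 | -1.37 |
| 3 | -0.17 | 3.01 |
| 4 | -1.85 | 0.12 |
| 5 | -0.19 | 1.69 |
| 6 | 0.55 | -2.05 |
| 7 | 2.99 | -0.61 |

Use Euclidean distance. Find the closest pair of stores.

1 and 7

Pairwise distances:
1–2: 1.831 km
1–3: 4.657 km
1–4: 4.489 km
1–5: 3.682 km
1–6: 2.375 km
1–7: 0.468 km
2–3: 4.490 km
2–4: 3.058 km
2–5: 3.222 km
2–6: 0.732 km
2–7: 2.299 km
3–4: 3.343 km
3–5: 1.320 km
3–6: 5.111 km
3–7: 4.805 km
4–5: 2.285 km
4–6: 3.236 km
4–7: 4.895 km
5–6: 3.813 km
5–7: 3.925 km
6–7: 2.833 km
Closest pair: 1–7 at 0.468 km.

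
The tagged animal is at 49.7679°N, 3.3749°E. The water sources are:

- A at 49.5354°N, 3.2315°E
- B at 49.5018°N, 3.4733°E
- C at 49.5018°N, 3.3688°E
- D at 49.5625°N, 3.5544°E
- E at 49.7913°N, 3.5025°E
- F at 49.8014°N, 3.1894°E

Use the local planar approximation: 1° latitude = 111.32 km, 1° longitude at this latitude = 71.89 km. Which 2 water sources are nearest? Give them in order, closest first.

E, F

Distances from 49.7679°N, 3.3749°E:
A: √((-0.2325·111.32)² + (-0.1434·71.89)²) = √(669.872748 + 106.276017) = 27.8594 km
B: √((-0.2661·111.32)² + (0.0984·71.89)²) = √(877.477814 + 50.041136) = 30.4552 km
C: √((-0.2661·111.32)² + (-0.0061·71.89)²) = √(877.477814 + 0.192308) = 29.6255 km
D: √((-0.2054·111.32)² + (0.1795·71.89)²) = √(522.814078 + 166.519797) = 26.2552 km
E: √((0.0234·111.32)² + (0.1276·71.89)²) = √(6.785441 + 84.146938) = 9.5358 km
F: √((0.0335·111.32)² + (-0.1855·71.89)²) = √(13.907082 + 177.838094) = 13.8472 km
Sorted: E (9.5358 km) < F (13.8472 km) < D (26.2552 km) < A (27.8594 km) < …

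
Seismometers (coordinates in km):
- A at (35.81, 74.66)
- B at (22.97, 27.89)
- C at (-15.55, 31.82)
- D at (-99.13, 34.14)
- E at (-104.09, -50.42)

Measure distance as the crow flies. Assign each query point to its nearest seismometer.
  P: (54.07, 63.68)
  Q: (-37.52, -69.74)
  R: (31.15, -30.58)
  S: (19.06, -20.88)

P→A; Q→E; R→B; S→B

P at (54.07, 63.68):
  A: √((-18.26)² + (10.98)²) = √(333.4276 + 120.5604) = 21.31 km
  B: √((-31.10)² + (-35.79)²) = √(967.2100 + 1280.9241) = 47.41 km
  C: √((-69.62)² + (-31.86)²) = √(4846.9444 + 1015.0596) = 76.56 km
  D: √((-153.20)² + (-29.54)²) = √(23470.2400 + 872.6116) = 156.02 km
  E: √((-158.16)² + (-114.10)²) = √(25014.5856 + 13018.8100) = 195.02 km
  → nearest: A (21.31 km)
Q at (-37.52, -69.74):
  A: √((73.33)² + (144.40)²) = √(5377.2889 + 20851.3600) = 161.95 km
  B: √((60.49)² + (97.63)²) = √(3659.0401 + 9531.6169) = 114.85 km
  C: √((21.97)² + (101.56)²) = √(482.6809 + 10314.4336) = 103.91 km
  D: √((-61.61)² + (103.88)²) = √(3795.7921 + 10791.0544) = 120.78 km
  E: √((-66.57)² + (19.32)²) = √(4431.5649 + 373.2624) = 69.32 km
  → nearest: E (69.32 km)
R at (31.15, -30.58):
  A: √((4.66)² + (105.24)²) = √(21.7156 + 11075.4576) = 105.34 km
  B: √((-8.18)² + (58.47)²) = √(66.9124 + 3418.7409) = 59.04 km
  C: √((-46.70)² + (62.40)²) = √(2180.8900 + 3893.7600) = 77.94 km
  D: √((-130.28)² + (64.72)²) = √(16972.8784 + 4188.6784) = 145.47 km
  E: √((-135.24)² + (-19.84)²) = √(18289.8576 + 393.6256) = 136.69 km
  → nearest: B (59.04 km)
S at (19.06, -20.88):
  A: √((16.75)² + (95.54)²) = √(280.5625 + 9127.8916) = 97.00 km
  B: √((3.91)² + (48.77)²) = √(15.2881 + 2378.5129) = 48.93 km
  C: √((-34.61)² + (52.70)²) = √(1197.8521 + 2777.2900) = 63.05 km
  D: √((-118.19)² + (55.02)²) = √(13968.8761 + 3027.2004) = 130.37 km
  E: √((-123.15)² + (-29.54)²) = √(15165.9225 + 872.6116) = 126.64 km
  → nearest: B (48.93 km)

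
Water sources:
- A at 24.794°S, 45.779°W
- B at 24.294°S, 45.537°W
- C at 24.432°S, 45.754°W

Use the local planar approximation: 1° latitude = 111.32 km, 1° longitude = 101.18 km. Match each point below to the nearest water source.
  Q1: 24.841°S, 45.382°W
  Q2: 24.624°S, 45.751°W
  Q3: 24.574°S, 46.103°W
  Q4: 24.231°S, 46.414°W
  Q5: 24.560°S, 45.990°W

Q1 at 24.841°S, 45.382°W:
  A: √((0.047·111.32)² + (-0.397·101.18)²) = √(27.37424 + 1613.50518) = 40.508 km
  B: √((0.547·111.32)² + (-0.155·101.18)²) = √(3707.84054 + 245.95335) = 62.879 km
  C: √((0.409·111.32)² + (-0.372·101.18)²) = √(2072.96997 + 1416.69131) = 59.073 km
  → nearest: A (40.508 km)
Q2 at 24.624°S, 45.751°W:
  A: √((-0.170·111.32)² + (-0.028·101.18)²) = √(358.13292 + 8.02612) = 19.135 km
  B: √((0.330·111.32)² + (0.214·101.18)²) = √(1349.50431 + 468.83162) = 42.642 km
  C: √((0.192·111.32)² + (-0.003·101.18)²) = √(456.82394 + 0.09214) = 21.376 km
  → nearest: A (19.135 km)
Q3 at 24.574°S, 46.103°W:
  A: √((-0.220·111.32)² + (0.324·101.18)²) = √(599.77969 + 1074.68050) = 40.920 km
  B: √((0.280·111.32)² + (0.566·101.18)²) = √(971.54396 + 3279.61008) = 65.201 km
  C: √((0.142·111.32)² + (0.349·101.18)²) = √(249.87516 + 1246.92463) = 38.688 km
  → nearest: C (38.688 km)
Q4 at 24.231°S, 46.414°W:
  A: √((-0.563·111.32)² + (0.635·101.18)²) = √(3927.92498 + 4127.97255) = 89.755 km
  B: √((-0.063·111.32)² + (0.877·101.18)²) = √(49.18441 + 7873.87538) = 89.012 km
  C: √((-0.201·111.32)² + (0.660·101.18)²) = √(500.65495 + 4459.40813) = 70.428 km
  → nearest: C (70.428 km)
Q5 at 24.560°S, 45.990°W:
  A: √((-0.234·111.32)² + (0.211·101.18)²) = √(678.54415 + 455.77895) = 33.680 km
  B: √((0.266·111.32)² + (0.453·101.18)²) = √(876.81843 + 2100.80506) = 54.568 km
  C: √((0.128·111.32)² + (0.236·101.18)²) = √(203.03286 + 570.18181) = 27.807 km
  → nearest: C (27.807 km)

Q1→A; Q2→A; Q3→C; Q4→C; Q5→C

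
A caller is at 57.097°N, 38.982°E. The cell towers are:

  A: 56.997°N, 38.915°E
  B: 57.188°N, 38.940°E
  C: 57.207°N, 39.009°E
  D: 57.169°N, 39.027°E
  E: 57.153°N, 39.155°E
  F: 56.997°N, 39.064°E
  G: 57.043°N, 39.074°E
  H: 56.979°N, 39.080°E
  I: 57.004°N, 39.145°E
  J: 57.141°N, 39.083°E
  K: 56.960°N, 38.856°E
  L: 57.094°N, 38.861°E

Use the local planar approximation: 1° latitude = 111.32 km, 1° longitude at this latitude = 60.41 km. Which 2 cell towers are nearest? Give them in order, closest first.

Distances from 57.097°N, 38.982°E:
A: √((-0.100·111.32)² + (-0.067·60.41)²) = √(123.92142 + 16.38201) = 11.845 km
B: √((0.091·111.32)² + (-0.042·60.41)²) = √(102.61933 + 6.43749) = 10.443 km
C: √((0.110·111.32)² + (0.027·60.41)²) = √(149.94492 + 2.66039) = 12.353 km
D: √((0.072·111.32)² + (0.045·60.41)²) = √(64.24087 + 7.38997) = 8.464 km
E: √((0.056·111.32)² + (0.173·60.41)²) = √(38.86176 + 109.22194) = 12.169 km
F: √((-0.100·111.32)² + (0.082·60.41)²) = √(123.92142 + 24.53835) = 12.184 km
G: √((-0.054·111.32)² + (0.092·60.41)²) = √(36.13549 + 30.88825) = 8.187 km
H: √((-0.118·111.32)² + (0.098·60.41)²) = √(172.54819 + 35.04853) = 14.408 km
I: √((-0.093·111.32)² + (0.163·60.41)²) = √(107.17964 + 96.96006) = 14.288 km
J: √((0.044·111.32)² + (0.101·60.41)²) = √(23.99119 + 37.22720) = 7.824 km
K: √((-0.137·111.32)² + (-0.126·60.41)²) = √(232.58812 + 57.93737) = 17.045 km
L: √((-0.003·111.32)² + (-0.121·60.41)²) = √(0.11153 + 53.43040) = 7.317 km
Sorted: L (7.317 km) < J (7.824 km) < G (8.187 km) < D (8.464 km) < …

L, J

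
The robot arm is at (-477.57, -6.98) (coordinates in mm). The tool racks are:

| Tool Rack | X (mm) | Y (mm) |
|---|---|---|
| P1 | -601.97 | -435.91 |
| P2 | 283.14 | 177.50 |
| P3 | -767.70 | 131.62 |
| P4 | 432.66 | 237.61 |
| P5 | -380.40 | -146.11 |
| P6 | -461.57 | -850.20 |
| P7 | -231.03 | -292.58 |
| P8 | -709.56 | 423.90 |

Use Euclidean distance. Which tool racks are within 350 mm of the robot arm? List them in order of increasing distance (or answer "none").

P5, P3

Distances from (-477.57, -6.98):
P1: √((-124.40)² + (-428.93)²) = √(15475.3600 + 183980.9449) = 446.61 mm
P2: √((760.71)² + (184.48)²) = √(578679.7041 + 34032.8704) = 782.76 mm
P3: √((-290.13)² + (138.60)²) = √(84175.4169 + 19209.9600) = 321.54 mm
P4: √((910.23)² + (244.59)²) = √(828518.6529 + 59824.2681) = 942.52 mm
P5: √((97.17)² + (-139.13)²) = √(9442.0089 + 19357.1569) = 169.70 mm
P6: √((16.00)² + (-843.22)²) = √(256.0000 + 711019.9684) = 843.37 mm
P7: √((246.54)² + (-285.60)²) = √(60781.9716 + 81567.3600) = 377.29 mm
P8: √((-231.99)² + (430.88)²) = √(53819.3601 + 185657.5744) = 489.36 mm
Threshold 350 mm: P5 (169.70 mm), P3 (321.54 mm) are within range.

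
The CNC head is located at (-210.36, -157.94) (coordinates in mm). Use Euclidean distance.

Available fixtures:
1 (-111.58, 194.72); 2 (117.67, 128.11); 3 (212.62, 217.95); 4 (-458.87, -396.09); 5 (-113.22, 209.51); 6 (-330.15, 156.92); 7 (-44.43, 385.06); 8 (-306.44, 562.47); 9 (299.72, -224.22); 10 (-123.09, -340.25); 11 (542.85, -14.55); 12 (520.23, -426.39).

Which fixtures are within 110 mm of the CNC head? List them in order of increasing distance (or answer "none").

none

Distances from (-210.36, -157.94):
1: √((98.78)² + (352.66)²) = √(9757.4884 + 124369.0756) = 366.23 mm
2: √((328.03)² + (286.05)²) = √(107603.6809 + 81824.6025) = 435.23 mm
3: √((422.98)² + (375.89)²) = √(178912.0804 + 141293.2921) = 565.87 mm
4: √((-248.51)² + (-238.15)²) = √(61757.2201 + 56715.4225) = 344.20 mm
5: √((97.14)² + (367.45)²) = √(9436.1796 + 135019.5025) = 380.07 mm
6: √((-119.79)² + (314.86)²) = √(14349.6441 + 99136.8196) = 336.88 mm
7: √((165.93)² + (543.00)²) = √(27532.7649 + 294849.0000) = 567.79 mm
8: √((-96.08)² + (720.41)²) = √(9231.3664 + 518990.5681) = 726.79 mm
9: √((510.08)² + (-66.28)²) = √(260181.6064 + 4393.0384) = 514.37 mm
10: √((87.27)² + (-182.31)²) = √(7616.0529 + 33236.9361) = 202.12 mm
11: √((753.21)² + (143.39)²) = √(567325.3041 + 20560.6921) = 766.74 mm
12: √((730.59)² + (-268.45)²) = √(533761.7481 + 72065.4025) = 778.35 mm
Threshold 110 mm: none within range.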